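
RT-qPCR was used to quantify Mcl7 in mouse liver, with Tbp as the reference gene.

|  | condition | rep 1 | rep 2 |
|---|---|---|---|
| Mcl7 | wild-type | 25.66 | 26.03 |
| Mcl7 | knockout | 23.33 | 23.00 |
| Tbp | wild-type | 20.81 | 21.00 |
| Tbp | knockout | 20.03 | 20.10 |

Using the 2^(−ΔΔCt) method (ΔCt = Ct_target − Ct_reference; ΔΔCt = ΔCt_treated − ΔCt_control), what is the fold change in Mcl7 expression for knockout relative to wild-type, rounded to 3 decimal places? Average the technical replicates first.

Mean Ct: Mcl7 wild-type 25.845; Mcl7 knockout 23.165; Tbp wild-type 20.905; Tbp knockout 20.065
ΔCt(wild-type) = 25.845 − 20.905 = 4.940
ΔCt(knockout) = 23.165 − 20.065 = 3.100
ΔΔCt = 3.100 − 4.940 = -1.840
Fold change = 2^(−(-1.840)) = 2^1.840 = 3.5801

3.580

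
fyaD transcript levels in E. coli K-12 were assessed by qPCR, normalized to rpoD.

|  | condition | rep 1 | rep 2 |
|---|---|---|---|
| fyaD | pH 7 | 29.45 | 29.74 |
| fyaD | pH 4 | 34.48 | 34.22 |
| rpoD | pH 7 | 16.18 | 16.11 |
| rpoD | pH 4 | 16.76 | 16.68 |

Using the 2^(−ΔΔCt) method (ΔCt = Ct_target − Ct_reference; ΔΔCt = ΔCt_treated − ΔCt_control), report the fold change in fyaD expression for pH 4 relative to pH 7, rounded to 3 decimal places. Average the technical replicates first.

0.055

Mean Ct: fyaD pH 7 29.595; fyaD pH 4 34.350; rpoD pH 7 16.145; rpoD pH 4 16.720
ΔCt(pH 7) = 29.595 − 16.145 = 13.450
ΔCt(pH 4) = 34.350 − 16.720 = 17.630
ΔΔCt = 17.630 − 13.450 = 4.180
Fold change = 2^(−4.180) = 0.0552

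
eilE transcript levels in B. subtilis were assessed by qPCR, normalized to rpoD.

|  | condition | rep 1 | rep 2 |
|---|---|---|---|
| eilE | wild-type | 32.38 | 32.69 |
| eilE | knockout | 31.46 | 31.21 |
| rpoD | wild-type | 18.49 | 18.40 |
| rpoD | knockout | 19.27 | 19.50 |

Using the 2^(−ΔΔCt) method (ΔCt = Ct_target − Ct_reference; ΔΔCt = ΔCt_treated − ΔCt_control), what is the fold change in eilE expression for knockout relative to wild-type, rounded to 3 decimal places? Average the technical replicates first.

Mean Ct: eilE wild-type 32.535; eilE knockout 31.335; rpoD wild-type 18.445; rpoD knockout 19.385
ΔCt(wild-type) = 32.535 − 18.445 = 14.090
ΔCt(knockout) = 31.335 − 19.385 = 11.950
ΔΔCt = 11.950 − 14.090 = -2.140
Fold change = 2^(−(-2.140)) = 2^2.140 = 4.4076

4.408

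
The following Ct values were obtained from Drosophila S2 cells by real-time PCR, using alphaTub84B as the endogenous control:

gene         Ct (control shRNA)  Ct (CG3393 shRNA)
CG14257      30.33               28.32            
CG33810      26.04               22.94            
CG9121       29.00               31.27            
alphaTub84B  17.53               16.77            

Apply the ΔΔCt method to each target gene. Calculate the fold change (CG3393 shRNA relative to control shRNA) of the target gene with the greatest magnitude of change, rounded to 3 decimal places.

0.122

CG14257: ΔΔCt = (28.32−16.77) − (30.33−17.53) = 11.55 − 12.80 = -1.25; fold change = 2^1.25 = 2.378
CG33810: ΔΔCt = (22.94−16.77) − (26.04−17.53) = 6.17 − 8.51 = -2.34; fold change = 2^2.34 = 5.063
CG9121: ΔΔCt = (31.27−16.77) − (29.00−17.53) = 14.50 − 11.47 = 3.03; fold change = 2^-3.03 = 0.122
CG9121 has the largest |ΔΔCt| = 3.03.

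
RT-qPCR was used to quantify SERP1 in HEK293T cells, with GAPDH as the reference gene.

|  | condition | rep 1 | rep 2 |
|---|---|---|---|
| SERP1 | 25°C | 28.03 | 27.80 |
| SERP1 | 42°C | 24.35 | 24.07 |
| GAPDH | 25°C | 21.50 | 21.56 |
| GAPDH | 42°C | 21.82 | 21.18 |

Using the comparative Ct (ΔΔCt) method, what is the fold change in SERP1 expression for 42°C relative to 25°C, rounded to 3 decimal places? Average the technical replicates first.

12.773

Mean Ct: SERP1 25°C 27.915; SERP1 42°C 24.210; GAPDH 25°C 21.530; GAPDH 42°C 21.500
ΔCt(25°C) = 27.915 − 21.530 = 6.385
ΔCt(42°C) = 24.210 − 21.500 = 2.710
ΔΔCt = 2.710 − 6.385 = -3.675
Fold change = 2^(−(-3.675)) = 2^3.675 = 12.7728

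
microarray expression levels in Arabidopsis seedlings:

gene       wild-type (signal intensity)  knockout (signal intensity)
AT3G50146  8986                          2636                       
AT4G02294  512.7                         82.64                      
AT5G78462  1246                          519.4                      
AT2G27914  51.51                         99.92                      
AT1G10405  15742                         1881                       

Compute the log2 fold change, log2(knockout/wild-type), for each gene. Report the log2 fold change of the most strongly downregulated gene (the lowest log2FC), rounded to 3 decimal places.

-3.065

log2(2636/8986) = -1.769  (AT3G50146)
log2(82.64/512.7) = -2.633  (AT4G02294)
log2(519.4/1246) = -1.262  (AT5G78462)
log2(99.92/51.51) = 0.956  (AT2G27914)
log2(1881/15742) = -3.065  (AT1G10405)
AT1G10405 is most strongly downregulated.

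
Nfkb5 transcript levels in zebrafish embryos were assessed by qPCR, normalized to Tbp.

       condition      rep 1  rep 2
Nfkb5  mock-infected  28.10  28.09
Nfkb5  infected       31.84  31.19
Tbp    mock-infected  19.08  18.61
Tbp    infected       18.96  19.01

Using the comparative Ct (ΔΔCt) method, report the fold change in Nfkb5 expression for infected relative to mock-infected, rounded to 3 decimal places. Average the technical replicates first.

Mean Ct: Nfkb5 mock-infected 28.095; Nfkb5 infected 31.515; Tbp mock-infected 18.845; Tbp infected 18.985
ΔCt(mock-infected) = 28.095 − 18.845 = 9.250
ΔCt(infected) = 31.515 − 18.985 = 12.530
ΔΔCt = 12.530 − 9.250 = 3.280
Fold change = 2^(−3.280) = 0.1029

0.103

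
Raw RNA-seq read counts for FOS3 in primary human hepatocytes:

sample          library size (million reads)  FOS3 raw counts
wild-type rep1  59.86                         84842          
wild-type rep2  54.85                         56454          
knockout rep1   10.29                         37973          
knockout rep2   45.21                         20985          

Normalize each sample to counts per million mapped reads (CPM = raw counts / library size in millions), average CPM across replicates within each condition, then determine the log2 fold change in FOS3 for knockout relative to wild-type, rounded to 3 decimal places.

CPM(wild-type rep1) = 84842 / 59.86 = 1417.3405
CPM(wild-type rep2) = 56454 / 54.85 = 1029.2434
CPM(knockout rep1) = 37973 / 10.29 = 3690.2818
CPM(knockout rep2) = 20985 / 45.21 = 464.1672
mean CPM(wild-type) = 1223.2919; mean CPM(knockout) = 2077.2245
Fold change = 2077.2245 / 1223.2919 = 1.69806
log2(1.69806) = 0.7639

0.764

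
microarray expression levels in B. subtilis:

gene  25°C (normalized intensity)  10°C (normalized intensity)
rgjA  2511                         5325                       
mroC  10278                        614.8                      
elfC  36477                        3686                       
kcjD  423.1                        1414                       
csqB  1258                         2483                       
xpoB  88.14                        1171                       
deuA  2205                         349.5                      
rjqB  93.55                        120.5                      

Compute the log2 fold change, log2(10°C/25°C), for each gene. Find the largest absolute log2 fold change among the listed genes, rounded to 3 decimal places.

log2(5325/2511) = 1.085  (rgjA)
log2(614.8/10278) = -4.063  (mroC)
log2(3686/36477) = -3.307  (elfC)
log2(1414/423.1) = 1.741  (kcjD)
log2(2483/1258) = 0.981  (csqB)
log2(1171/88.14) = 3.732  (xpoB)
log2(349.5/2205) = -2.657  (deuA)
log2(120.5/93.55) = 0.365  (rjqB)
The largest magnitude belongs to mroC.

4.063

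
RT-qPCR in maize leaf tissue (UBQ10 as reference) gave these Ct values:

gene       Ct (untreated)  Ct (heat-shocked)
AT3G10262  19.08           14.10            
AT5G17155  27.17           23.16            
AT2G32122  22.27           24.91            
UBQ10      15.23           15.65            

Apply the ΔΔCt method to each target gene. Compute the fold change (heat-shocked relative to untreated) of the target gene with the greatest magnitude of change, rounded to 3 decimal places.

AT3G10262: ΔΔCt = (14.10−15.65) − (19.08−15.23) = -1.55 − 3.85 = -5.40; fold change = 2^5.40 = 42.224
AT5G17155: ΔΔCt = (23.16−15.65) − (27.17−15.23) = 7.51 − 11.94 = -4.43; fold change = 2^4.43 = 21.556
AT2G32122: ΔΔCt = (24.91−15.65) − (22.27−15.23) = 9.26 − 7.04 = 2.22; fold change = 2^-2.22 = 0.215
AT3G10262 has the largest |ΔΔCt| = 5.40.

42.224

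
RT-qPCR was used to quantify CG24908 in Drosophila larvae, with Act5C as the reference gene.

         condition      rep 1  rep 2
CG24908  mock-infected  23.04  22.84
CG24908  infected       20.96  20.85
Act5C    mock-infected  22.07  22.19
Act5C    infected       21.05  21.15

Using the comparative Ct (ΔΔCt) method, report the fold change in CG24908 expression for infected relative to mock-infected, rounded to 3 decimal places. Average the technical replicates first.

Mean Ct: CG24908 mock-infected 22.940; CG24908 infected 20.905; Act5C mock-infected 22.130; Act5C infected 21.100
ΔCt(mock-infected) = 22.940 − 22.130 = 0.810
ΔCt(infected) = 20.905 − 21.100 = -0.195
ΔΔCt = -0.195 − 0.810 = -1.005
Fold change = 2^(−(-1.005)) = 2^1.005 = 2.0069

2.007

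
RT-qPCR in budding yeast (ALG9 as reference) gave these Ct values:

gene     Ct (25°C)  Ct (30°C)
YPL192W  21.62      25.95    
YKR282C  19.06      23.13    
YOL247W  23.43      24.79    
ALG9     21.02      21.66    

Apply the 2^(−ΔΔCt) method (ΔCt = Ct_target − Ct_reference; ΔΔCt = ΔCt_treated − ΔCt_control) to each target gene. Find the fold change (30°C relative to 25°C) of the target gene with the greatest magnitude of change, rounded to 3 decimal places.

0.077

YPL192W: ΔΔCt = (25.95−21.66) − (21.62−21.02) = 4.29 − 0.60 = 3.69; fold change = 2^-3.69 = 0.077
YKR282C: ΔΔCt = (23.13−21.66) − (19.06−21.02) = 1.47 − (-1.96) = 3.43; fold change = 2^-3.43 = 0.093
YOL247W: ΔΔCt = (24.79−21.66) − (23.43−21.02) = 3.13 − 2.41 = 0.72; fold change = 2^-0.72 = 0.607
YPL192W has the largest |ΔΔCt| = 3.69.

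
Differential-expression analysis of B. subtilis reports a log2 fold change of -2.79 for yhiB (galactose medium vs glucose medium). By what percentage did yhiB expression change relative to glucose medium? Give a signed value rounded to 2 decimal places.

Fold change = 2^(-2.79) = 0.1446
Percent change = (FC − 1) × 100% = (0.1446 − 1) × 100 = -85.54%

-85.54%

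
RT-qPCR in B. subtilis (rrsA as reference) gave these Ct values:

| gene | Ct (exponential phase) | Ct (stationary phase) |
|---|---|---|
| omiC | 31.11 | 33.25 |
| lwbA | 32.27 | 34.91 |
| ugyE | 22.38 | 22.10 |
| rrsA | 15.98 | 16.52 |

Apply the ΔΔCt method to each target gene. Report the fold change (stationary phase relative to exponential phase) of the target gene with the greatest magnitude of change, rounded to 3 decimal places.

0.233

omiC: ΔΔCt = (33.25−16.52) − (31.11−15.98) = 16.73 − 15.13 = 1.60; fold change = 2^-1.60 = 0.330
lwbA: ΔΔCt = (34.91−16.52) − (32.27−15.98) = 18.39 − 16.29 = 2.10; fold change = 2^-2.10 = 0.233
ugyE: ΔΔCt = (22.10−16.52) − (22.38−15.98) = 5.58 − 6.40 = -0.82; fold change = 2^0.82 = 1.765
lwbA has the largest |ΔΔCt| = 2.10.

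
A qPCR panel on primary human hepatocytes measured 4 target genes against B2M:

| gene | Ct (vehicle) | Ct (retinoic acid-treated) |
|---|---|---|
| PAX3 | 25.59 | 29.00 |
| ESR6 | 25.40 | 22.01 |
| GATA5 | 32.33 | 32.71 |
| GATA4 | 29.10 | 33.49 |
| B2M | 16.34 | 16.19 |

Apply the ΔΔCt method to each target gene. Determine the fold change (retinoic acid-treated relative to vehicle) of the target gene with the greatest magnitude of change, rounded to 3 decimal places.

PAX3: ΔΔCt = (29.00−16.19) − (25.59−16.34) = 12.81 − 9.25 = 3.56; fold change = 2^-3.56 = 0.085
ESR6: ΔΔCt = (22.01−16.19) − (25.40−16.34) = 5.82 − 9.06 = -3.24; fold change = 2^3.24 = 9.448
GATA5: ΔΔCt = (32.71−16.19) − (32.33−16.34) = 16.52 − 15.99 = 0.53; fold change = 2^-0.53 = 0.693
GATA4: ΔΔCt = (33.49−16.19) − (29.10−16.34) = 17.30 − 12.76 = 4.54; fold change = 2^-4.54 = 0.043
GATA4 has the largest |ΔΔCt| = 4.54.

0.043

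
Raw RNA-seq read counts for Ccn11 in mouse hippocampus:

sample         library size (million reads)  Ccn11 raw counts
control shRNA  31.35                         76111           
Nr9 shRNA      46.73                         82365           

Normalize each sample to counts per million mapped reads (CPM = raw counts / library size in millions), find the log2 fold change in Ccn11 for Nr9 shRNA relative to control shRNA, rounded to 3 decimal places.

-0.462

CPM(control shRNA) = 76111 / 31.35 = 2427.7831
CPM(Nr9 shRNA) = 82365 / 46.73 = 1762.5722
Fold change = 1762.5722 / 2427.7831 = 0.72600
log2(0.72600) = -0.4620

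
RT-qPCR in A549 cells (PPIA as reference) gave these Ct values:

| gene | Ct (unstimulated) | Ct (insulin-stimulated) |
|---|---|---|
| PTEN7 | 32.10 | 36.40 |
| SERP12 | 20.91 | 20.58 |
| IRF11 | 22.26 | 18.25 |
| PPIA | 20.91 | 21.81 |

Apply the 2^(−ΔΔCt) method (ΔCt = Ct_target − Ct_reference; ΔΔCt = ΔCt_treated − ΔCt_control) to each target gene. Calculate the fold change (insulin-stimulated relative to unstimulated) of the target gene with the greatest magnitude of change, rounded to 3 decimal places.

PTEN7: ΔΔCt = (36.40−21.81) − (32.10−20.91) = 14.59 − 11.19 = 3.40; fold change = 2^-3.40 = 0.095
SERP12: ΔΔCt = (20.58−21.81) − (20.91−20.91) = -1.23 − 0.00 = -1.23; fold change = 2^1.23 = 2.346
IRF11: ΔΔCt = (18.25−21.81) − (22.26−20.91) = -3.56 − 1.35 = -4.91; fold change = 2^4.91 = 30.065
IRF11 has the largest |ΔΔCt| = 4.91.

30.065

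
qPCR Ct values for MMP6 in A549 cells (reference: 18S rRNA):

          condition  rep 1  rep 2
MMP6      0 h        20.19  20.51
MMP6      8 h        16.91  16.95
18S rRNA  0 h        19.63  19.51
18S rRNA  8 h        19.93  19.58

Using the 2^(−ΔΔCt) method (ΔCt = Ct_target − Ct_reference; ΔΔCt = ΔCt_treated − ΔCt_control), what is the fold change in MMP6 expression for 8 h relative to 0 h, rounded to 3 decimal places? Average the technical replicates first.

Mean Ct: MMP6 0 h 20.350; MMP6 8 h 16.930; 18S rRNA 0 h 19.570; 18S rRNA 8 h 19.755
ΔCt(0 h) = 20.350 − 19.570 = 0.780
ΔCt(8 h) = 16.930 − 19.755 = -2.825
ΔΔCt = -2.825 − 0.780 = -3.605
Fold change = 2^(−(-3.605)) = 2^3.605 = 12.1678

12.168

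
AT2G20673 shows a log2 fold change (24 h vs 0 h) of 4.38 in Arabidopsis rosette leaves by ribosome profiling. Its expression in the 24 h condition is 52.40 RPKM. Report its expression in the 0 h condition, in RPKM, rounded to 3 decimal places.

2.517

Fold change = 2^(4.38) = 20.8215
0 h expression = 52.40 / 20.8215 = 2.517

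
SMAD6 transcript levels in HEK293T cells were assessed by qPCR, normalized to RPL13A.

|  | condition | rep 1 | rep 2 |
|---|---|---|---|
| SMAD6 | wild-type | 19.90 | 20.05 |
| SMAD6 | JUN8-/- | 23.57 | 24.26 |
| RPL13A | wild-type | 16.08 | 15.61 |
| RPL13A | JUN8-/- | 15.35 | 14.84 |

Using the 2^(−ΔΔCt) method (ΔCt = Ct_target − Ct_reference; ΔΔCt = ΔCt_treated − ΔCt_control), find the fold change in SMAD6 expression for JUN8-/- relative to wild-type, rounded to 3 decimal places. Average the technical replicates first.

0.039

Mean Ct: SMAD6 wild-type 19.975; SMAD6 JUN8-/- 23.915; RPL13A wild-type 15.845; RPL13A JUN8-/- 15.095
ΔCt(wild-type) = 19.975 − 15.845 = 4.130
ΔCt(JUN8-/-) = 23.915 − 15.095 = 8.820
ΔΔCt = 8.820 − 4.130 = 4.690
Fold change = 2^(−4.690) = 0.0387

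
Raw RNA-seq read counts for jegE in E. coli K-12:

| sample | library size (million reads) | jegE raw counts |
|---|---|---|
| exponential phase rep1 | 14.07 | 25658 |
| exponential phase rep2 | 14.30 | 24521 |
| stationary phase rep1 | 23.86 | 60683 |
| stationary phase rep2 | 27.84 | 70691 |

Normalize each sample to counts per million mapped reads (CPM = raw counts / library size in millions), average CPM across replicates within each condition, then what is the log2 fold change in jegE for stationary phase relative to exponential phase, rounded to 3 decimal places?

0.522

CPM(exponential phase rep1) = 25658 / 14.07 = 1823.5963
CPM(exponential phase rep2) = 24521 / 14.30 = 1714.7552
CPM(stationary phase rep1) = 60683 / 23.86 = 2543.2942
CPM(stationary phase rep2) = 70691 / 27.84 = 2539.1882
mean CPM(exponential phase) = 1769.1758; mean CPM(stationary phase) = 2541.2412
Fold change = 2541.2412 / 1769.1758 = 1.43640
log2(1.43640) = 0.5225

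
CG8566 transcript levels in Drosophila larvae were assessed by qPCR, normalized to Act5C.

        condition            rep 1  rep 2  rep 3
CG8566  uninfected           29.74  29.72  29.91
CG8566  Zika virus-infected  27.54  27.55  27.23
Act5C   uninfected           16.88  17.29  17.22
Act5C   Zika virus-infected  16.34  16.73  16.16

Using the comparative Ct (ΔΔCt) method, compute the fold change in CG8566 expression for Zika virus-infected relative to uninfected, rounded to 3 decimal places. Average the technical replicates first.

3.095

Mean Ct: CG8566 uninfected 29.790; CG8566 Zika virus-infected 27.440; Act5C uninfected 17.130; Act5C Zika virus-infected 16.410
ΔCt(uninfected) = 29.790 − 17.130 = 12.660
ΔCt(Zika virus-infected) = 27.440 − 16.410 = 11.030
ΔΔCt = 11.030 − 12.660 = -1.630
Fold change = 2^(−(-1.630)) = 2^1.630 = 3.0951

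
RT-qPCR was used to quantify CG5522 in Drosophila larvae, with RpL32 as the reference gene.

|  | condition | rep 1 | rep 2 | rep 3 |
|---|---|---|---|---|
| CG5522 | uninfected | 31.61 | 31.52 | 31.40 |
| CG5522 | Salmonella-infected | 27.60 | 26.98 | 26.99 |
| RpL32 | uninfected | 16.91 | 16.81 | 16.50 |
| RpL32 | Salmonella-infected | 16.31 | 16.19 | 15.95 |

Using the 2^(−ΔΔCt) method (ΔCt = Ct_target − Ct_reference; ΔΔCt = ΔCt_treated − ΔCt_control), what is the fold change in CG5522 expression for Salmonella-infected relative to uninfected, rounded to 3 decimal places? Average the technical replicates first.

13.269

Mean Ct: CG5522 uninfected 31.510; CG5522 Salmonella-infected 27.190; RpL32 uninfected 16.740; RpL32 Salmonella-infected 16.150
ΔCt(uninfected) = 31.510 − 16.740 = 14.770
ΔCt(Salmonella-infected) = 27.190 − 16.150 = 11.040
ΔΔCt = 11.040 − 14.770 = -3.730
Fold change = 2^(−(-3.730)) = 2^3.730 = 13.2691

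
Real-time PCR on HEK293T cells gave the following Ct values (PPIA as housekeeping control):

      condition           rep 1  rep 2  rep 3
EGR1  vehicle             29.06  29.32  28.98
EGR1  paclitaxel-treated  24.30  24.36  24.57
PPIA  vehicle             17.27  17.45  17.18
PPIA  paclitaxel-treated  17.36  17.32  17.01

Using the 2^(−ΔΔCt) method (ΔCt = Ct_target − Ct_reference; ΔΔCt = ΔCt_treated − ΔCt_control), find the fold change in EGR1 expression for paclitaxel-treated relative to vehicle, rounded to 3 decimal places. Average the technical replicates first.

24.933

Mean Ct: EGR1 vehicle 29.120; EGR1 paclitaxel-treated 24.410; PPIA vehicle 17.300; PPIA paclitaxel-treated 17.230
ΔCt(vehicle) = 29.120 − 17.300 = 11.820
ΔCt(paclitaxel-treated) = 24.410 − 17.230 = 7.180
ΔΔCt = 7.180 − 11.820 = -4.640
Fold change = 2^(−(-4.640)) = 2^4.640 = 24.9333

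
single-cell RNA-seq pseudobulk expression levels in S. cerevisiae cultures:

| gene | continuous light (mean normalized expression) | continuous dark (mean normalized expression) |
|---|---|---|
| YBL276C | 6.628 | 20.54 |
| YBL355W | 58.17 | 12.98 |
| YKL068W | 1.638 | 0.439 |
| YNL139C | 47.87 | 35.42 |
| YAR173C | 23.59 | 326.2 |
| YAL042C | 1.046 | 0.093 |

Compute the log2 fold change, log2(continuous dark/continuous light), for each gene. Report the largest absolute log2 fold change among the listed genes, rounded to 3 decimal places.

log2(20.54/6.628) = 1.632  (YBL276C)
log2(12.98/58.17) = -2.164  (YBL355W)
log2(0.439/1.638) = -1.900  (YKL068W)
log2(35.42/47.87) = -0.435  (YNL139C)
log2(326.2/23.59) = 3.790  (YAR173C)
log2(0.093/1.046) = -3.492  (YAL042C)
The largest magnitude belongs to YAR173C.

3.790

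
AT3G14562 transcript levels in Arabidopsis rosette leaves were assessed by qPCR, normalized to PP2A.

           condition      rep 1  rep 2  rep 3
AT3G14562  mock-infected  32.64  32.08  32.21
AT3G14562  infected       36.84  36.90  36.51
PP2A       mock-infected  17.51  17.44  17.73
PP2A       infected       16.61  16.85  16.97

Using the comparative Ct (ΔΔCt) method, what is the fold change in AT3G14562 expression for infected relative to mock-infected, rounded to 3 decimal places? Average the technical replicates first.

0.027

Mean Ct: AT3G14562 mock-infected 32.310; AT3G14562 infected 36.750; PP2A mock-infected 17.560; PP2A infected 16.810
ΔCt(mock-infected) = 32.310 − 17.560 = 14.750
ΔCt(infected) = 36.750 − 16.810 = 19.940
ΔΔCt = 19.940 − 14.750 = 5.190
Fold change = 2^(−5.190) = 0.0274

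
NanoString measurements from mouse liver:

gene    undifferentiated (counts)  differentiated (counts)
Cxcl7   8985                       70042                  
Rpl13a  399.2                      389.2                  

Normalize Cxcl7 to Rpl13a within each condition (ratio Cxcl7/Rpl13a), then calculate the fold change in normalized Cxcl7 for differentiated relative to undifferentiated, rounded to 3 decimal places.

7.996

Cxcl7/Rpl13a (undifferentiated) = 8985 / 399.2 = 22.508
Cxcl7/Rpl13a (differentiated) = 70042 / 389.2 = 179.96
Fold change = 179.96 / 22.508 = 7.9957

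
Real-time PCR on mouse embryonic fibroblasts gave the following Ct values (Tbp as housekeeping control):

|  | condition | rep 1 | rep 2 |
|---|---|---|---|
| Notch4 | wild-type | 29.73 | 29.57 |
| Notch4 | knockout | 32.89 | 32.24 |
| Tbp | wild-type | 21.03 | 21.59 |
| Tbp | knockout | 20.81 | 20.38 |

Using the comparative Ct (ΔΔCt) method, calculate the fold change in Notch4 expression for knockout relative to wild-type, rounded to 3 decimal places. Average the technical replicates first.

Mean Ct: Notch4 wild-type 29.650; Notch4 knockout 32.565; Tbp wild-type 21.310; Tbp knockout 20.595
ΔCt(wild-type) = 29.650 − 21.310 = 8.340
ΔCt(knockout) = 32.565 − 20.595 = 11.970
ΔΔCt = 11.970 − 8.340 = 3.630
Fold change = 2^(−3.630) = 0.0808

0.081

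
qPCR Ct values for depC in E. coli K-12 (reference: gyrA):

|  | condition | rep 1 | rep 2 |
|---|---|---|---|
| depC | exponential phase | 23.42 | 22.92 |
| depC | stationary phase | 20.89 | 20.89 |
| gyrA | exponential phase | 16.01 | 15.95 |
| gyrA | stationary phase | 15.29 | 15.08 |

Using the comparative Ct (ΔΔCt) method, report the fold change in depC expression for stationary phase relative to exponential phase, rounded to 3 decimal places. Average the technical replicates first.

Mean Ct: depC exponential phase 23.170; depC stationary phase 20.890; gyrA exponential phase 15.980; gyrA stationary phase 15.185
ΔCt(exponential phase) = 23.170 − 15.980 = 7.190
ΔCt(stationary phase) = 20.890 − 15.185 = 5.705
ΔΔCt = 5.705 − 7.190 = -1.485
Fold change = 2^(−(-1.485)) = 2^1.485 = 2.7992

2.799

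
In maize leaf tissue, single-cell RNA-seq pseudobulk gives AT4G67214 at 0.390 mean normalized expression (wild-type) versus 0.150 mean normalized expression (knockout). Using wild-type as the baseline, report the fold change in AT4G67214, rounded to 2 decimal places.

0.38

Fold change = 0.150 / 0.390 = 0.385
AT4G67214 is downregulated.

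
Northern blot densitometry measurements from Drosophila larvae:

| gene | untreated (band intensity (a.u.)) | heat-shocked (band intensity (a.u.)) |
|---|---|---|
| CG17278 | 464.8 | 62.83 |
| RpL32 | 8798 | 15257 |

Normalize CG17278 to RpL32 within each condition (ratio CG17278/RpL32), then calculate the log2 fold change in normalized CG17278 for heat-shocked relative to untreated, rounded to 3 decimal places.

-3.681

CG17278/RpL32 (untreated) = 464.8 / 8798 = 0.05283
CG17278/RpL32 (heat-shocked) = 62.83 / 15257 = 0.0041181
Fold change = 0.0041181 / 0.05283 = 0.0779
log2(0.0779) = -3.6813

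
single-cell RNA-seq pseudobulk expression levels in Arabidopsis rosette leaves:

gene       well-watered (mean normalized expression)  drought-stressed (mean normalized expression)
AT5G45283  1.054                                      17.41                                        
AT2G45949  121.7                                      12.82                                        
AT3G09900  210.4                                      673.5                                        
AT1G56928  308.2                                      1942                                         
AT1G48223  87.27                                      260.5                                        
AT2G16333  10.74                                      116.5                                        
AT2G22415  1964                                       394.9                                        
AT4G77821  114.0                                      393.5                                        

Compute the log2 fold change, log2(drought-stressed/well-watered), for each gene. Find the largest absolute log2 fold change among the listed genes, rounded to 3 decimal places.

4.046

log2(17.41/1.054) = 4.046  (AT5G45283)
log2(12.82/121.7) = -3.247  (AT2G45949)
log2(673.5/210.4) = 1.679  (AT3G09900)
log2(1942/308.2) = 2.656  (AT1G56928)
log2(260.5/87.27) = 1.578  (AT1G48223)
log2(116.5/10.74) = 3.439  (AT2G16333)
log2(394.9/1964) = -2.314  (AT2G22415)
log2(393.5/114.0) = 1.787  (AT4G77821)
The largest magnitude belongs to AT5G45283.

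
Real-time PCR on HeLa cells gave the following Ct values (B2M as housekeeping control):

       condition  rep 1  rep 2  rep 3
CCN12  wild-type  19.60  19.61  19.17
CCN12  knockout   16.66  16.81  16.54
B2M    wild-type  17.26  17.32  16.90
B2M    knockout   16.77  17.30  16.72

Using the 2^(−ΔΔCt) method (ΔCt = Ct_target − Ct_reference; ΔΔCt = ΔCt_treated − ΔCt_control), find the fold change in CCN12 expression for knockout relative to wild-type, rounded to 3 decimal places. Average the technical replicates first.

Mean Ct: CCN12 wild-type 19.460; CCN12 knockout 16.670; B2M wild-type 17.160; B2M knockout 16.930
ΔCt(wild-type) = 19.460 − 17.160 = 2.300
ΔCt(knockout) = 16.670 − 16.930 = -0.260
ΔΔCt = -0.260 − 2.300 = -2.560
Fold change = 2^(−(-2.560)) = 2^2.560 = 5.8971

5.897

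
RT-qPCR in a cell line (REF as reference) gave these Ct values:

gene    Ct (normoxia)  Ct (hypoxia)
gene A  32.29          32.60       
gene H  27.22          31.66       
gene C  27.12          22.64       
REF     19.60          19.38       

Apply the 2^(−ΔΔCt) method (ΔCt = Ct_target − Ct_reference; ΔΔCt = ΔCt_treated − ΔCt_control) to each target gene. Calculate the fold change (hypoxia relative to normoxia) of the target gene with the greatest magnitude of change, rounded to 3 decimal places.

0.040

gene A: ΔΔCt = (32.60−19.38) − (32.29−19.60) = 13.22 − 12.69 = 0.53; fold change = 2^-0.53 = 0.693
gene H: ΔΔCt = (31.66−19.38) − (27.22−19.60) = 12.28 − 7.62 = 4.66; fold change = 2^-4.66 = 0.040
gene C: ΔΔCt = (22.64−19.38) − (27.12−19.60) = 3.26 − 7.52 = -4.26; fold change = 2^4.26 = 19.160
gene H has the largest |ΔΔCt| = 4.66.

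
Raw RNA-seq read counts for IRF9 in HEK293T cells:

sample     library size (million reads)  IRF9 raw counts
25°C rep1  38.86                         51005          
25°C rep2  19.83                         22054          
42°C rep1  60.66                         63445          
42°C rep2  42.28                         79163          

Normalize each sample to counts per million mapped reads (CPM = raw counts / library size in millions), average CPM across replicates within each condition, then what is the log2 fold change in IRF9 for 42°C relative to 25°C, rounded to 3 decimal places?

0.267

CPM(25°C rep1) = 51005 / 38.86 = 1312.5322
CPM(25°C rep2) = 22054 / 19.83 = 1112.1533
CPM(42°C rep1) = 63445 / 60.66 = 1045.9116
CPM(42°C rep2) = 79163 / 42.28 = 1872.3510
mean CPM(25°C) = 1212.3427; mean CPM(42°C) = 1459.1313
Fold change = 1459.1313 / 1212.3427 = 1.20356
log2(1.20356) = 0.2673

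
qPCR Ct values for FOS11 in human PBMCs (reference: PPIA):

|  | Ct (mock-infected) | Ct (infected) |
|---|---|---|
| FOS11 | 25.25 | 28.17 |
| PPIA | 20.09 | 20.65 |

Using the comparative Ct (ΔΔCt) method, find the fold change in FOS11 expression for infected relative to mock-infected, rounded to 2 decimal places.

ΔCt(mock-infected) = 25.250 − 20.090 = 5.160
ΔCt(infected) = 28.170 − 20.650 = 7.520
ΔΔCt = 7.520 − 5.160 = 2.360
Fold change = 2^(−2.360) = 0.195

0.19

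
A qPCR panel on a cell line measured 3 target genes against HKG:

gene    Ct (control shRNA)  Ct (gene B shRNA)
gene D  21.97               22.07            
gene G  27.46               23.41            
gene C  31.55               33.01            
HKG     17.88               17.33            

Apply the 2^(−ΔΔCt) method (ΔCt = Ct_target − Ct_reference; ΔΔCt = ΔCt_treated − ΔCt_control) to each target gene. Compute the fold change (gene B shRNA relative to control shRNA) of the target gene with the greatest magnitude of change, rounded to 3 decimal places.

gene D: ΔΔCt = (22.07−17.33) − (21.97−17.88) = 4.74 − 4.09 = 0.65; fold change = 2^-0.65 = 0.637
gene G: ΔΔCt = (23.41−17.33) − (27.46−17.88) = 6.08 − 9.58 = -3.50; fold change = 2^3.50 = 11.314
gene C: ΔΔCt = (33.01−17.33) − (31.55−17.88) = 15.68 − 13.67 = 2.01; fold change = 2^-2.01 = 0.248
gene G has the largest |ΔΔCt| = 3.50.

11.314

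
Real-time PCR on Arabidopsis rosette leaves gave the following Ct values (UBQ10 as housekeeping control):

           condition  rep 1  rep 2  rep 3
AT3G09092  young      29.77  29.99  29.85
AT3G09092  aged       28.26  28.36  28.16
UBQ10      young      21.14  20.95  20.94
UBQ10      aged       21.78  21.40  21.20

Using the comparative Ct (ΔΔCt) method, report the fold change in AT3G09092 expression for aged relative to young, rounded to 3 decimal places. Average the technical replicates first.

4.170

Mean Ct: AT3G09092 young 29.870; AT3G09092 aged 28.260; UBQ10 young 21.010; UBQ10 aged 21.460
ΔCt(young) = 29.870 − 21.010 = 8.860
ΔCt(aged) = 28.260 − 21.460 = 6.800
ΔΔCt = 6.800 − 8.860 = -2.060
Fold change = 2^(−(-2.060)) = 2^2.060 = 4.1699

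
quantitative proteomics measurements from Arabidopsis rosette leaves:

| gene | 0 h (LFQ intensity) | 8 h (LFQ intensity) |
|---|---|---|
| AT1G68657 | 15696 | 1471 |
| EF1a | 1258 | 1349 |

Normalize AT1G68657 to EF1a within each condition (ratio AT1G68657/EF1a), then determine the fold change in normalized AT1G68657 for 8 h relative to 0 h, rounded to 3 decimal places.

AT1G68657/EF1a (0 h) = 15696 / 1258 = 12.477
AT1G68657/EF1a (8 h) = 1471 / 1349 = 1.0904
Fold change = 1.0904 / 12.477 = 0.0874

0.087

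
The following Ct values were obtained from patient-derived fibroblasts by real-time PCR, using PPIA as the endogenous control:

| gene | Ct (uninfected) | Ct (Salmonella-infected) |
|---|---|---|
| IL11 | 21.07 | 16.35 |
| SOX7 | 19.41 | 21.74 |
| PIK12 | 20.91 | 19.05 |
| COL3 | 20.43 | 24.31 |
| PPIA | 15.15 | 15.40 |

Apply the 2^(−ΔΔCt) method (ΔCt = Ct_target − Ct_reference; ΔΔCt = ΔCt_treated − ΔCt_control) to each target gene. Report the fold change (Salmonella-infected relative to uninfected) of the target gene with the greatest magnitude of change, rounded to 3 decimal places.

31.341

IL11: ΔΔCt = (16.35−15.40) − (21.07−15.15) = 0.95 − 5.92 = -4.97; fold change = 2^4.97 = 31.341
SOX7: ΔΔCt = (21.74−15.40) − (19.41−15.15) = 6.34 − 4.26 = 2.08; fold change = 2^-2.08 = 0.237
PIK12: ΔΔCt = (19.05−15.40) − (20.91−15.15) = 3.65 − 5.76 = -2.11; fold change = 2^2.11 = 4.317
COL3: ΔΔCt = (24.31−15.40) − (20.43−15.15) = 8.91 − 5.28 = 3.63; fold change = 2^-3.63 = 0.081
IL11 has the largest |ΔΔCt| = 4.97.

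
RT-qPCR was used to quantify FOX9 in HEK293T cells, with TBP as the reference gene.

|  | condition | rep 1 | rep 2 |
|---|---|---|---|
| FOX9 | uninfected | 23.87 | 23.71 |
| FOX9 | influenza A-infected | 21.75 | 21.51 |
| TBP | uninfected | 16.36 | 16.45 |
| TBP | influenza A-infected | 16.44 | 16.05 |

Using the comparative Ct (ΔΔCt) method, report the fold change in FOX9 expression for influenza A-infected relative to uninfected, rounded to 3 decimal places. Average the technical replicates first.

Mean Ct: FOX9 uninfected 23.790; FOX9 influenza A-infected 21.630; TBP uninfected 16.405; TBP influenza A-infected 16.245
ΔCt(uninfected) = 23.790 − 16.405 = 7.385
ΔCt(influenza A-infected) = 21.630 − 16.245 = 5.385
ΔΔCt = 5.385 − 7.385 = -2.000
Fold change = 2^(−(-2.000)) = 2^2.000 = 4.0000

4.000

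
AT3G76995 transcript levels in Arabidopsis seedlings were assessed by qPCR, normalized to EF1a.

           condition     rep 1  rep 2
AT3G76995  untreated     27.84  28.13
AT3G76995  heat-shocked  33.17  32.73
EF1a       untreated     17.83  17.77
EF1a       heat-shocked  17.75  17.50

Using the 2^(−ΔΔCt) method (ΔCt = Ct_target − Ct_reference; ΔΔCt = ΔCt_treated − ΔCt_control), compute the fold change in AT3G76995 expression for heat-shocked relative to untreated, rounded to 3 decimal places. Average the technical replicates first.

0.028

Mean Ct: AT3G76995 untreated 27.985; AT3G76995 heat-shocked 32.950; EF1a untreated 17.800; EF1a heat-shocked 17.625
ΔCt(untreated) = 27.985 − 17.800 = 10.185
ΔCt(heat-shocked) = 32.950 − 17.625 = 15.325
ΔΔCt = 15.325 − 10.185 = 5.140
Fold change = 2^(−5.140) = 0.0284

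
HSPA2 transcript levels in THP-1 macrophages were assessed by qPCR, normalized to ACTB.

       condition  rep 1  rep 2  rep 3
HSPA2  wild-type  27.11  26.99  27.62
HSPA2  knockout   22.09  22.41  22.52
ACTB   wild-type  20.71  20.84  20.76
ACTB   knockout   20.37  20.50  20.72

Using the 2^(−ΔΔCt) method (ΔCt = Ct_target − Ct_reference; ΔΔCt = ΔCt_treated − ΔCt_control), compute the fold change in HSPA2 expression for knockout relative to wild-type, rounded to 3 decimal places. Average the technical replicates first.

25.281

Mean Ct: HSPA2 wild-type 27.240; HSPA2 knockout 22.340; ACTB wild-type 20.770; ACTB knockout 20.530
ΔCt(wild-type) = 27.240 − 20.770 = 6.470
ΔCt(knockout) = 22.340 − 20.530 = 1.810
ΔΔCt = 1.810 − 6.470 = -4.660
Fold change = 2^(−(-4.660)) = 2^4.660 = 25.2813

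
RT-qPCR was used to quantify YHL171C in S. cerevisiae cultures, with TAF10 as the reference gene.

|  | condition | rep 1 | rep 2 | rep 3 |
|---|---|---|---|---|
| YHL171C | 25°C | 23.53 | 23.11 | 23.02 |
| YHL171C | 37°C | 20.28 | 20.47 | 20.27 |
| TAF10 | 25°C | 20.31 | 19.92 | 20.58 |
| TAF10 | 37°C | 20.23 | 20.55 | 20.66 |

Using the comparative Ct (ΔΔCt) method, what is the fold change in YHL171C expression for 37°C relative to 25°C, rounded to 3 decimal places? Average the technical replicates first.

8.515

Mean Ct: YHL171C 25°C 23.220; YHL171C 37°C 20.340; TAF10 25°C 20.270; TAF10 37°C 20.480
ΔCt(25°C) = 23.220 − 20.270 = 2.950
ΔCt(37°C) = 20.340 − 20.480 = -0.140
ΔΔCt = -0.140 − 2.950 = -3.090
Fold change = 2^(−(-3.090)) = 2^3.090 = 8.5150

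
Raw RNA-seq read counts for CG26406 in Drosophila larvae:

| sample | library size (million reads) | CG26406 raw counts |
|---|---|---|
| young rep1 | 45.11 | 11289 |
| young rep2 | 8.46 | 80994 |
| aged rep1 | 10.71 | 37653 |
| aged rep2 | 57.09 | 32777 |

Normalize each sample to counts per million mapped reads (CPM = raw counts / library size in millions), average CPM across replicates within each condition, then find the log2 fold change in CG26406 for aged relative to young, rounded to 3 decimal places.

CPM(young rep1) = 11289 / 45.11 = 250.2549
CPM(young rep2) = 80994 / 8.46 = 9573.7589
CPM(aged rep1) = 37653 / 10.71 = 3515.6863
CPM(aged rep2) = 32777 / 57.09 = 574.1286
mean CPM(young) = 4912.0069; mean CPM(aged) = 2044.9074
Fold change = 2044.9074 / 4912.0069 = 0.41631
log2(0.41631) = -1.2643

-1.264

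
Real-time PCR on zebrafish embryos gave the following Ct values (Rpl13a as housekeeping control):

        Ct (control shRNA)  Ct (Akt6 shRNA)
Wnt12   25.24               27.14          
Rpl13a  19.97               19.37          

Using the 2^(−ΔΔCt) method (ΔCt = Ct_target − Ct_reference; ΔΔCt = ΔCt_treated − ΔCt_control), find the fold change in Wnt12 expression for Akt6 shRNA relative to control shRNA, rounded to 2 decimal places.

0.18

ΔCt(control shRNA) = 25.240 − 19.970 = 5.270
ΔCt(Akt6 shRNA) = 27.140 − 19.370 = 7.770
ΔΔCt = 7.770 − 5.270 = 2.500
Fold change = 2^(−2.500) = 0.177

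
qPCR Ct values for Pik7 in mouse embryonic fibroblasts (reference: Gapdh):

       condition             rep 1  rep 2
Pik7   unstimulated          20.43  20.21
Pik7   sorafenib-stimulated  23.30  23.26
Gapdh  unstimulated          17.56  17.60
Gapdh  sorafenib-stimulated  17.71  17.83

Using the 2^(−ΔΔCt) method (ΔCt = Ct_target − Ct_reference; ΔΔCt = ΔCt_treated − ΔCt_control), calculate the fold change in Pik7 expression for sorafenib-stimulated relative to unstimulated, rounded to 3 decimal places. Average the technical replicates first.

0.147

Mean Ct: Pik7 unstimulated 20.320; Pik7 sorafenib-stimulated 23.280; Gapdh unstimulated 17.580; Gapdh sorafenib-stimulated 17.770
ΔCt(unstimulated) = 20.320 − 17.580 = 2.740
ΔCt(sorafenib-stimulated) = 23.280 − 17.770 = 5.510
ΔΔCt = 5.510 − 2.740 = 2.770
Fold change = 2^(−2.770) = 0.1466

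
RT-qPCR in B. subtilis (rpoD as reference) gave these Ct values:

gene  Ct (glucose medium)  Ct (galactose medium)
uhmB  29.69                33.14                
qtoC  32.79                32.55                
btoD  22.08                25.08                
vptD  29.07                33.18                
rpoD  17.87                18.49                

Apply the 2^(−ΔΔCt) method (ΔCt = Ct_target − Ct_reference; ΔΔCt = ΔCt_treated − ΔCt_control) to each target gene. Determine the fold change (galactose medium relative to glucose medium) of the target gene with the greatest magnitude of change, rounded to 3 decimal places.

uhmB: ΔΔCt = (33.14−18.49) − (29.69−17.87) = 14.65 − 11.82 = 2.83; fold change = 2^-2.83 = 0.141
qtoC: ΔΔCt = (32.55−18.49) − (32.79−17.87) = 14.06 − 14.92 = -0.86; fold change = 2^0.86 = 1.815
btoD: ΔΔCt = (25.08−18.49) − (22.08−17.87) = 6.59 − 4.21 = 2.38; fold change = 2^-2.38 = 0.192
vptD: ΔΔCt = (33.18−18.49) − (29.07−17.87) = 14.69 − 11.20 = 3.49; fold change = 2^-3.49 = 0.089
vptD has the largest |ΔΔCt| = 3.49.

0.089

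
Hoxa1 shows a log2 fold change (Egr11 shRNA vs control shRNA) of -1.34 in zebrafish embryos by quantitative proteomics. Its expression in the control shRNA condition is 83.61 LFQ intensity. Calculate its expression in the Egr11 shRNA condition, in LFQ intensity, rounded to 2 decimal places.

33.03

Fold change = 2^(-1.34) = 0.3950
Egr11 shRNA expression = 83.61 × 0.3950 = 33.03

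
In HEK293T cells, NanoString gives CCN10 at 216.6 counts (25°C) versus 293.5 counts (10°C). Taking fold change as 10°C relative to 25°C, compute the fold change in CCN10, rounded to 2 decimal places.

1.36

Fold change = 293.5 / 216.6 = 1.355
CCN10 is upregulated.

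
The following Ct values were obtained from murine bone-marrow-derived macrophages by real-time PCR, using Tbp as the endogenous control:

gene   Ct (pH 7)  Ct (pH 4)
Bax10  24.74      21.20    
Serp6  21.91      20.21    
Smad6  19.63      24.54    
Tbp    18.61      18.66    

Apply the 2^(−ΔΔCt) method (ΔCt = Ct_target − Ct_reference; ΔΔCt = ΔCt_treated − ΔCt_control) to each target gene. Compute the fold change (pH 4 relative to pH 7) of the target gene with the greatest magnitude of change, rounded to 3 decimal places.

0.034

Bax10: ΔΔCt = (21.20−18.66) − (24.74−18.61) = 2.54 − 6.13 = -3.59; fold change = 2^3.59 = 12.042
Serp6: ΔΔCt = (20.21−18.66) − (21.91−18.61) = 1.55 − 3.30 = -1.75; fold change = 2^1.75 = 3.364
Smad6: ΔΔCt = (24.54−18.66) − (19.63−18.61) = 5.88 − 1.02 = 4.86; fold change = 2^-4.86 = 0.034
Smad6 has the largest |ΔΔCt| = 4.86.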